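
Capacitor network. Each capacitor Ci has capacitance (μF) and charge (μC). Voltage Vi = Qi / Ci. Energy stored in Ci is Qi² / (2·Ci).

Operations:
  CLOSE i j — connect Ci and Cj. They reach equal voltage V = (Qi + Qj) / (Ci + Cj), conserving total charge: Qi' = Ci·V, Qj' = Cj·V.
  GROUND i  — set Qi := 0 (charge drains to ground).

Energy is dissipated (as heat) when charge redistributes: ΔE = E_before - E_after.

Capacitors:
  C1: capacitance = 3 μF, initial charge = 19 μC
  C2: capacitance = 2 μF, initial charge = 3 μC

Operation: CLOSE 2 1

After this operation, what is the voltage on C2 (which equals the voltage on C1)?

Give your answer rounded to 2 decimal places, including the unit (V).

Answer: 4.40 V

Derivation:
Initial: C1(3μF, Q=19μC, V=6.33V), C2(2μF, Q=3μC, V=1.50V)
Op 1: CLOSE 2-1: Q_total=22.00, C_total=5.00, V=4.40; Q2=8.80, Q1=13.20; dissipated=14.017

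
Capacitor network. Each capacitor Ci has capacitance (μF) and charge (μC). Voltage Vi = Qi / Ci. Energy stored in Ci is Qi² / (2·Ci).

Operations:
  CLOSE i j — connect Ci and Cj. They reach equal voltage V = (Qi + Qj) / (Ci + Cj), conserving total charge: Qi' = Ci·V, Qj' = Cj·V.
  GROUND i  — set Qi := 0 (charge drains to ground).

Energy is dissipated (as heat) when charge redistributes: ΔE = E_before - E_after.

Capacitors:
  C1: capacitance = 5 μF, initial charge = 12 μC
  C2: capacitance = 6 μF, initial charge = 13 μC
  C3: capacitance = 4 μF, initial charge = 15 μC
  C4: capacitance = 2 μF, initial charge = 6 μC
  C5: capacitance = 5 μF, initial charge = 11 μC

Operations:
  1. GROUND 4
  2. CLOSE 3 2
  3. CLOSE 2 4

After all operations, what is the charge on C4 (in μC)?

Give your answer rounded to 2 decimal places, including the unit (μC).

Initial: C1(5μF, Q=12μC, V=2.40V), C2(6μF, Q=13μC, V=2.17V), C3(4μF, Q=15μC, V=3.75V), C4(2μF, Q=6μC, V=3.00V), C5(5μF, Q=11μC, V=2.20V)
Op 1: GROUND 4: Q4=0; energy lost=9.000
Op 2: CLOSE 3-2: Q_total=28.00, C_total=10.00, V=2.80; Q3=11.20, Q2=16.80; dissipated=3.008
Op 3: CLOSE 2-4: Q_total=16.80, C_total=8.00, V=2.10; Q2=12.60, Q4=4.20; dissipated=5.880
Final charges: Q1=12.00, Q2=12.60, Q3=11.20, Q4=4.20, Q5=11.00

Answer: 4.20 μC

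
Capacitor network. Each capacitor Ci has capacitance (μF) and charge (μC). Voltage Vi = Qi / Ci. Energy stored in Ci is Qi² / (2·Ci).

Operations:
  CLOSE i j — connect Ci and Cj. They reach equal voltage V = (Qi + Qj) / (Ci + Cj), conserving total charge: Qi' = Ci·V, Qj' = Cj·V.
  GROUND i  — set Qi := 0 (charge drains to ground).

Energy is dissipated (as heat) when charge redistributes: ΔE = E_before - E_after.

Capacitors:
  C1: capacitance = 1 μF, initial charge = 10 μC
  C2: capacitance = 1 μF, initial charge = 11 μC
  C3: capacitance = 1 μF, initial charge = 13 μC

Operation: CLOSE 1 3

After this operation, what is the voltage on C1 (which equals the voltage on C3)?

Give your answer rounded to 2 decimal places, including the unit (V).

Answer: 11.50 V

Derivation:
Initial: C1(1μF, Q=10μC, V=10.00V), C2(1μF, Q=11μC, V=11.00V), C3(1μF, Q=13μC, V=13.00V)
Op 1: CLOSE 1-3: Q_total=23.00, C_total=2.00, V=11.50; Q1=11.50, Q3=11.50; dissipated=2.250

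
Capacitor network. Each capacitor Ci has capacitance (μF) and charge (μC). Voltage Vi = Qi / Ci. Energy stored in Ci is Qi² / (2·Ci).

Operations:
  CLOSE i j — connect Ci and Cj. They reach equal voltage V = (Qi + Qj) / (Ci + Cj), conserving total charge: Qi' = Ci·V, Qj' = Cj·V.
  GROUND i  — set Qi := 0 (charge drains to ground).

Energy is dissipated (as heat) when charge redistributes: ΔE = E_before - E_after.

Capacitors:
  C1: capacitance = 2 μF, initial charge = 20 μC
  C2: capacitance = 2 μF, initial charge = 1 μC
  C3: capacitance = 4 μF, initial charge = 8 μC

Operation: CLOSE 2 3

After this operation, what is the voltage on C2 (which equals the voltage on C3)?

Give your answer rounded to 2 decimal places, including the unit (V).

Initial: C1(2μF, Q=20μC, V=10.00V), C2(2μF, Q=1μC, V=0.50V), C3(4μF, Q=8μC, V=2.00V)
Op 1: CLOSE 2-3: Q_total=9.00, C_total=6.00, V=1.50; Q2=3.00, Q3=6.00; dissipated=1.500

Answer: 1.50 V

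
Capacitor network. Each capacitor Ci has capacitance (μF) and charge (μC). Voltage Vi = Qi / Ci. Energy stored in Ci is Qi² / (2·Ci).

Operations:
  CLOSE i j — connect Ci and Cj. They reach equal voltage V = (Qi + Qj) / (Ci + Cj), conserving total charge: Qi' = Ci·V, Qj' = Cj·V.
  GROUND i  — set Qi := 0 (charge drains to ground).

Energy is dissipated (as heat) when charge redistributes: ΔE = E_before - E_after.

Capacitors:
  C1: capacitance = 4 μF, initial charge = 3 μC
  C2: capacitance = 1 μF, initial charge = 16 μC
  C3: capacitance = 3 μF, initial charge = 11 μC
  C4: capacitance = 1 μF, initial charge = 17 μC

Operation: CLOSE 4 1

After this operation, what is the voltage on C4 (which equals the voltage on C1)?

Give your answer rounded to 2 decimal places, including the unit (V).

Initial: C1(4μF, Q=3μC, V=0.75V), C2(1μF, Q=16μC, V=16.00V), C3(3μF, Q=11μC, V=3.67V), C4(1μF, Q=17μC, V=17.00V)
Op 1: CLOSE 4-1: Q_total=20.00, C_total=5.00, V=4.00; Q4=4.00, Q1=16.00; dissipated=105.625

Answer: 4.00 V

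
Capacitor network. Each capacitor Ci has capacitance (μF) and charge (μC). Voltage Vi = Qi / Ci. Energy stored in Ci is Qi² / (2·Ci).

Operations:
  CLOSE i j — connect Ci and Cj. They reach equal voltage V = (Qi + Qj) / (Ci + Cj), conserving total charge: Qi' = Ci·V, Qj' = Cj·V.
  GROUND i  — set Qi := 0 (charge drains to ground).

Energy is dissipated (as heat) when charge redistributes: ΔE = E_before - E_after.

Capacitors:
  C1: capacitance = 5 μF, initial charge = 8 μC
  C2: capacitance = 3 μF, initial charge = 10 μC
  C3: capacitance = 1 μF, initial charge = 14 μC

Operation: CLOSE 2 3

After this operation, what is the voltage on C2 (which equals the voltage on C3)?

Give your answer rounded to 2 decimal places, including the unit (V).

Answer: 6.00 V

Derivation:
Initial: C1(5μF, Q=8μC, V=1.60V), C2(3μF, Q=10μC, V=3.33V), C3(1μF, Q=14μC, V=14.00V)
Op 1: CLOSE 2-3: Q_total=24.00, C_total=4.00, V=6.00; Q2=18.00, Q3=6.00; dissipated=42.667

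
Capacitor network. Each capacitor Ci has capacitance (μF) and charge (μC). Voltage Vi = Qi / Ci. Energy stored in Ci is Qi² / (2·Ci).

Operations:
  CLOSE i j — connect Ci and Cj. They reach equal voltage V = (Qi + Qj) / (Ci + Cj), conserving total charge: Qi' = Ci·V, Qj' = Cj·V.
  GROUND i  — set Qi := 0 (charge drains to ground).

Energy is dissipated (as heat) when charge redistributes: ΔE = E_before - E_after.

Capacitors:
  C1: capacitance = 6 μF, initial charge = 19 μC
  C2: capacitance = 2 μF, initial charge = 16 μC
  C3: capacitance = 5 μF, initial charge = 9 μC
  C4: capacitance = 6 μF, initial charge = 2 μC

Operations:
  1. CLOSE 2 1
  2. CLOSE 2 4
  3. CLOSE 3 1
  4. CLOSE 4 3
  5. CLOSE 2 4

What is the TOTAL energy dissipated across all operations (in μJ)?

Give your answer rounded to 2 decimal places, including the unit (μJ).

Initial: C1(6μF, Q=19μC, V=3.17V), C2(2μF, Q=16μC, V=8.00V), C3(5μF, Q=9μC, V=1.80V), C4(6μF, Q=2μC, V=0.33V)
Op 1: CLOSE 2-1: Q_total=35.00, C_total=8.00, V=4.38; Q2=8.75, Q1=26.25; dissipated=17.521
Op 2: CLOSE 2-4: Q_total=10.75, C_total=8.00, V=1.34; Q2=2.69, Q4=8.06; dissipated=12.251
Op 3: CLOSE 3-1: Q_total=35.25, C_total=11.00, V=3.20; Q3=16.02, Q1=19.23; dissipated=9.042
Op 4: CLOSE 4-3: Q_total=24.09, C_total=11.00, V=2.19; Q4=13.14, Q3=10.95; dissipated=4.722
Op 5: CLOSE 2-4: Q_total=15.82, C_total=8.00, V=1.98; Q2=3.96, Q4=11.87; dissipated=0.537
Total dissipated: 44.072 μJ

Answer: 44.07 μJ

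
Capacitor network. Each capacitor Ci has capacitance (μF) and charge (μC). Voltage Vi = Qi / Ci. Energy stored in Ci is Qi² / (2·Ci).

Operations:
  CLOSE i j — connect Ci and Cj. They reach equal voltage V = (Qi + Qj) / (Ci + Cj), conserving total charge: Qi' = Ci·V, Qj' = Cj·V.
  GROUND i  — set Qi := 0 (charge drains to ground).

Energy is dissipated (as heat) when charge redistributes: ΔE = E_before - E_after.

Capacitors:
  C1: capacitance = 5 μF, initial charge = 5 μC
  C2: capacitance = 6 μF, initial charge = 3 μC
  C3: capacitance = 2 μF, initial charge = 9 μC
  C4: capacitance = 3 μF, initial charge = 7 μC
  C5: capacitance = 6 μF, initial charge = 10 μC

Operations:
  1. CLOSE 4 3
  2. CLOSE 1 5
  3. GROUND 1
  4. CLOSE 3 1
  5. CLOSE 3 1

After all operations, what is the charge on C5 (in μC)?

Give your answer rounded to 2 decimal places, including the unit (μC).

Answer: 8.18 μC

Derivation:
Initial: C1(5μF, Q=5μC, V=1.00V), C2(6μF, Q=3μC, V=0.50V), C3(2μF, Q=9μC, V=4.50V), C4(3μF, Q=7μC, V=2.33V), C5(6μF, Q=10μC, V=1.67V)
Op 1: CLOSE 4-3: Q_total=16.00, C_total=5.00, V=3.20; Q4=9.60, Q3=6.40; dissipated=2.817
Op 2: CLOSE 1-5: Q_total=15.00, C_total=11.00, V=1.36; Q1=6.82, Q5=8.18; dissipated=0.606
Op 3: GROUND 1: Q1=0; energy lost=4.649
Op 4: CLOSE 3-1: Q_total=6.40, C_total=7.00, V=0.91; Q3=1.83, Q1=4.57; dissipated=7.314
Op 5: CLOSE 3-1: Q_total=6.40, C_total=7.00, V=0.91; Q3=1.83, Q1=4.57; dissipated=0.000
Final charges: Q1=4.57, Q2=3.00, Q3=1.83, Q4=9.60, Q5=8.18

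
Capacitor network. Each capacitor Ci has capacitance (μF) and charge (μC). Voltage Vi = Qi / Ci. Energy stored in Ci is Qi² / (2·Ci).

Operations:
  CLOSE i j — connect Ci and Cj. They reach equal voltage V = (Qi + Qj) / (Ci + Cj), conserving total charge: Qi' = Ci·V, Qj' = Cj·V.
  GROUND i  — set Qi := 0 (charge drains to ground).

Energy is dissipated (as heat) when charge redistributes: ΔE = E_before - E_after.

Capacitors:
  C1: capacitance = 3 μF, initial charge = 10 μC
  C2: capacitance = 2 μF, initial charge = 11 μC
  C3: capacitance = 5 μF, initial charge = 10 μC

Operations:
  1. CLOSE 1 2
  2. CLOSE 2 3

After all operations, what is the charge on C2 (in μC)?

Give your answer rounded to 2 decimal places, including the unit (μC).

Answer: 5.26 μC

Derivation:
Initial: C1(3μF, Q=10μC, V=3.33V), C2(2μF, Q=11μC, V=5.50V), C3(5μF, Q=10μC, V=2.00V)
Op 1: CLOSE 1-2: Q_total=21.00, C_total=5.00, V=4.20; Q1=12.60, Q2=8.40; dissipated=2.817
Op 2: CLOSE 2-3: Q_total=18.40, C_total=7.00, V=2.63; Q2=5.26, Q3=13.14; dissipated=3.457
Final charges: Q1=12.60, Q2=5.26, Q3=13.14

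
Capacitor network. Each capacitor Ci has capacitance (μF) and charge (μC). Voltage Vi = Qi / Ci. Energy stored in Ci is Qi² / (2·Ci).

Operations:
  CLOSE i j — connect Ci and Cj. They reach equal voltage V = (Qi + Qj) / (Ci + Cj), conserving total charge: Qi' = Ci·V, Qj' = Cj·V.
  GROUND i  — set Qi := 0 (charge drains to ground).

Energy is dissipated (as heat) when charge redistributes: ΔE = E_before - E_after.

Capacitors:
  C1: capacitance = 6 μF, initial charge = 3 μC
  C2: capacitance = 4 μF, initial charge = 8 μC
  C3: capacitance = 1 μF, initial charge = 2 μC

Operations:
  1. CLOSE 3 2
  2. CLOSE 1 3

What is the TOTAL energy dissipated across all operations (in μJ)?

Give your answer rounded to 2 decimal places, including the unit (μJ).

Initial: C1(6μF, Q=3μC, V=0.50V), C2(4μF, Q=8μC, V=2.00V), C3(1μF, Q=2μC, V=2.00V)
Op 1: CLOSE 3-2: Q_total=10.00, C_total=5.00, V=2.00; Q3=2.00, Q2=8.00; dissipated=0.000
Op 2: CLOSE 1-3: Q_total=5.00, C_total=7.00, V=0.71; Q1=4.29, Q3=0.71; dissipated=0.964
Total dissipated: 0.964 μJ

Answer: 0.96 μJ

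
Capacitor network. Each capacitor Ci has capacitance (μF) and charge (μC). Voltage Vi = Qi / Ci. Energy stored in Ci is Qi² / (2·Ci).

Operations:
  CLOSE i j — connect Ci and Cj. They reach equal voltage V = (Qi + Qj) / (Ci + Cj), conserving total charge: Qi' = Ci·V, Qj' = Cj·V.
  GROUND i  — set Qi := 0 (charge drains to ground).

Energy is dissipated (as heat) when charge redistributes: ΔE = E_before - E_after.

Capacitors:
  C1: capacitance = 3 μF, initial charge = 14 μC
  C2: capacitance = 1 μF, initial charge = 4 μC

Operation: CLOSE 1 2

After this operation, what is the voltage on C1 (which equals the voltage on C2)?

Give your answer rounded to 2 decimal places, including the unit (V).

Answer: 4.50 V

Derivation:
Initial: C1(3μF, Q=14μC, V=4.67V), C2(1μF, Q=4μC, V=4.00V)
Op 1: CLOSE 1-2: Q_total=18.00, C_total=4.00, V=4.50; Q1=13.50, Q2=4.50; dissipated=0.167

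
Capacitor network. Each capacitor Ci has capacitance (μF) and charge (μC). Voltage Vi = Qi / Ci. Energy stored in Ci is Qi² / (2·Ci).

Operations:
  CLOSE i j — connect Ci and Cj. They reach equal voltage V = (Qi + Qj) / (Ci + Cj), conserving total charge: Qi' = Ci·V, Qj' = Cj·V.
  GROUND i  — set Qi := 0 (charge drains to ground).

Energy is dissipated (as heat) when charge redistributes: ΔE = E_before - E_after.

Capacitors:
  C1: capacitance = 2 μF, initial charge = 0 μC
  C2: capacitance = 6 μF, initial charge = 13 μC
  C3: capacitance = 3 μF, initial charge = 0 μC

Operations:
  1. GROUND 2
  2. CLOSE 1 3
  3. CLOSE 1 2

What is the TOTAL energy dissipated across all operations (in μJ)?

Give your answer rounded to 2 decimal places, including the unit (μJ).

Answer: 14.08 μJ

Derivation:
Initial: C1(2μF, Q=0μC, V=0.00V), C2(6μF, Q=13μC, V=2.17V), C3(3μF, Q=0μC, V=0.00V)
Op 1: GROUND 2: Q2=0; energy lost=14.083
Op 2: CLOSE 1-3: Q_total=0.00, C_total=5.00, V=0.00; Q1=0.00, Q3=0.00; dissipated=0.000
Op 3: CLOSE 1-2: Q_total=0.00, C_total=8.00, V=0.00; Q1=0.00, Q2=0.00; dissipated=0.000
Total dissipated: 14.083 μJ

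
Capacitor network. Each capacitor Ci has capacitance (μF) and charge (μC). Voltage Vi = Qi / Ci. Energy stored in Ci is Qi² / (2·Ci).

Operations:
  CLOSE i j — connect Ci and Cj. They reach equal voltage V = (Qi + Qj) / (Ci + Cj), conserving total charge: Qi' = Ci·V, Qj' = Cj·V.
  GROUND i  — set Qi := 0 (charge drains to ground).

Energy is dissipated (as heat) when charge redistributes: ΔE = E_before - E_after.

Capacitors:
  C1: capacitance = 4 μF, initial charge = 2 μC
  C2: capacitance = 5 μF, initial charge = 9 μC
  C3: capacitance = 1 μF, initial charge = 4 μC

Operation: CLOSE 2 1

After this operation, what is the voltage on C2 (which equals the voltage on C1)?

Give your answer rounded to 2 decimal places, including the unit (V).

Initial: C1(4μF, Q=2μC, V=0.50V), C2(5μF, Q=9μC, V=1.80V), C3(1μF, Q=4μC, V=4.00V)
Op 1: CLOSE 2-1: Q_total=11.00, C_total=9.00, V=1.22; Q2=6.11, Q1=4.89; dissipated=1.878

Answer: 1.22 V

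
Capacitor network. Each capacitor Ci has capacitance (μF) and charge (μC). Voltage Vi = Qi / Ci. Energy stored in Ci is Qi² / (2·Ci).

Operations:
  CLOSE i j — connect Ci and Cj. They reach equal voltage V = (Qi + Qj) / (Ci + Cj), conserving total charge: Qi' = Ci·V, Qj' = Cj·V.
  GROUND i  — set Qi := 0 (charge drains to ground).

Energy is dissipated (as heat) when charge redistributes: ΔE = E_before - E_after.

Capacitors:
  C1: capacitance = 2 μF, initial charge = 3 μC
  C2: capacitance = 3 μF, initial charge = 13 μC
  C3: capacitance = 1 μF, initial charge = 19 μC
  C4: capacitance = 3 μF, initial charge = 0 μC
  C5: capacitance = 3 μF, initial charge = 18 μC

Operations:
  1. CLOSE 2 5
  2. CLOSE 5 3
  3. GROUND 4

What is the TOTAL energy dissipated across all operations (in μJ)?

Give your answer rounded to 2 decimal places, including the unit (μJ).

Initial: C1(2μF, Q=3μC, V=1.50V), C2(3μF, Q=13μC, V=4.33V), C3(1μF, Q=19μC, V=19.00V), C4(3μF, Q=0μC, V=0.00V), C5(3μF, Q=18μC, V=6.00V)
Op 1: CLOSE 2-5: Q_total=31.00, C_total=6.00, V=5.17; Q2=15.50, Q5=15.50; dissipated=2.083
Op 2: CLOSE 5-3: Q_total=34.50, C_total=4.00, V=8.62; Q5=25.88, Q3=8.62; dissipated=71.760
Op 3: GROUND 4: Q4=0; energy lost=0.000
Total dissipated: 73.844 μJ

Answer: 73.84 μJ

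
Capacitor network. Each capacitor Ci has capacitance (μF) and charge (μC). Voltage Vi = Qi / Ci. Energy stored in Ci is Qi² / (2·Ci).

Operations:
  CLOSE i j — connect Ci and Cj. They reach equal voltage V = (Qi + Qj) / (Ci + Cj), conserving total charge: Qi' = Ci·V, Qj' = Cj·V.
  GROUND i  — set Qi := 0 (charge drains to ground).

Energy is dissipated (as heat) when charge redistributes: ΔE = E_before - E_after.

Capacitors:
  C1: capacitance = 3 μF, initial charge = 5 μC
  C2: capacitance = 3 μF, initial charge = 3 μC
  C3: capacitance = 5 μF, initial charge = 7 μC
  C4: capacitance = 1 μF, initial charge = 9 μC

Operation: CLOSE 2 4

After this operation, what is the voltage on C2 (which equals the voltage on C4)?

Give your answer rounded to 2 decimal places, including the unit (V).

Answer: 3.00 V

Derivation:
Initial: C1(3μF, Q=5μC, V=1.67V), C2(3μF, Q=3μC, V=1.00V), C3(5μF, Q=7μC, V=1.40V), C4(1μF, Q=9μC, V=9.00V)
Op 1: CLOSE 2-4: Q_total=12.00, C_total=4.00, V=3.00; Q2=9.00, Q4=3.00; dissipated=24.000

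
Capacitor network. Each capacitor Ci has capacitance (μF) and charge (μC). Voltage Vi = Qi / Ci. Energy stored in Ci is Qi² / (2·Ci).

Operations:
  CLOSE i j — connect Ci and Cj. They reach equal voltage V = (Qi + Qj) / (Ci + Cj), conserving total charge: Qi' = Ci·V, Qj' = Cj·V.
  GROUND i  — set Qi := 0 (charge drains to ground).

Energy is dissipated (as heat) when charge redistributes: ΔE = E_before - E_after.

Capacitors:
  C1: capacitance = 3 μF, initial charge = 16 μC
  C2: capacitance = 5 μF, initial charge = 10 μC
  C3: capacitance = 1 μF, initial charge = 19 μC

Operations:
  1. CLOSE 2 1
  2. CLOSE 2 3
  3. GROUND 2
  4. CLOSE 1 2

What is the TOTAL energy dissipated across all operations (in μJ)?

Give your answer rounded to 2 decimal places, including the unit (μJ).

Answer: 209.97 μJ

Derivation:
Initial: C1(3μF, Q=16μC, V=5.33V), C2(5μF, Q=10μC, V=2.00V), C3(1μF, Q=19μC, V=19.00V)
Op 1: CLOSE 2-1: Q_total=26.00, C_total=8.00, V=3.25; Q2=16.25, Q1=9.75; dissipated=10.417
Op 2: CLOSE 2-3: Q_total=35.25, C_total=6.00, V=5.88; Q2=29.38, Q3=5.88; dissipated=103.359
Op 3: GROUND 2: Q2=0; energy lost=86.289
Op 4: CLOSE 1-2: Q_total=9.75, C_total=8.00, V=1.22; Q1=3.66, Q2=6.09; dissipated=9.902
Total dissipated: 209.967 μJ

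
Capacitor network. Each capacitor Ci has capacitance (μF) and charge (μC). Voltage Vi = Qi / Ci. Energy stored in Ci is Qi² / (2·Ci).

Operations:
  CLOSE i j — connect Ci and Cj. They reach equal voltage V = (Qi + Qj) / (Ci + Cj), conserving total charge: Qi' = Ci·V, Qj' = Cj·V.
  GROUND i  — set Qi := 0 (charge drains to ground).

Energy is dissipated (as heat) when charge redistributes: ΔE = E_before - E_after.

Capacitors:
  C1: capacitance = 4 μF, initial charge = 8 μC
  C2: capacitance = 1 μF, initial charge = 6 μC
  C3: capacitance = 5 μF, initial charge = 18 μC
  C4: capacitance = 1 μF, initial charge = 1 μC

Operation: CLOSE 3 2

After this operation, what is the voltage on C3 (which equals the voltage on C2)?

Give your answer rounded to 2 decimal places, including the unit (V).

Answer: 4.00 V

Derivation:
Initial: C1(4μF, Q=8μC, V=2.00V), C2(1μF, Q=6μC, V=6.00V), C3(5μF, Q=18μC, V=3.60V), C4(1μF, Q=1μC, V=1.00V)
Op 1: CLOSE 3-2: Q_total=24.00, C_total=6.00, V=4.00; Q3=20.00, Q2=4.00; dissipated=2.400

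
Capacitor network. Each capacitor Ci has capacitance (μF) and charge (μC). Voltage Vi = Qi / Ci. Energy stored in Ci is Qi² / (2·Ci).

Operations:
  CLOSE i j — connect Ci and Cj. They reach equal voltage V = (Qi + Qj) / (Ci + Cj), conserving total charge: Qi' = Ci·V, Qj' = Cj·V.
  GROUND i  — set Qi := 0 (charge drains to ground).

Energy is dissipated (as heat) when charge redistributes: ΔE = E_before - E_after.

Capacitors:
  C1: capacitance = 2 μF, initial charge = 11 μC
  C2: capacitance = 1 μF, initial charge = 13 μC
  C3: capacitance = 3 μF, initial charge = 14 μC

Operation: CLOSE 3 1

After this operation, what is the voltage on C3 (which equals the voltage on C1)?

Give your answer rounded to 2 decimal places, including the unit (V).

Answer: 5.00 V

Derivation:
Initial: C1(2μF, Q=11μC, V=5.50V), C2(1μF, Q=13μC, V=13.00V), C3(3μF, Q=14μC, V=4.67V)
Op 1: CLOSE 3-1: Q_total=25.00, C_total=5.00, V=5.00; Q3=15.00, Q1=10.00; dissipated=0.417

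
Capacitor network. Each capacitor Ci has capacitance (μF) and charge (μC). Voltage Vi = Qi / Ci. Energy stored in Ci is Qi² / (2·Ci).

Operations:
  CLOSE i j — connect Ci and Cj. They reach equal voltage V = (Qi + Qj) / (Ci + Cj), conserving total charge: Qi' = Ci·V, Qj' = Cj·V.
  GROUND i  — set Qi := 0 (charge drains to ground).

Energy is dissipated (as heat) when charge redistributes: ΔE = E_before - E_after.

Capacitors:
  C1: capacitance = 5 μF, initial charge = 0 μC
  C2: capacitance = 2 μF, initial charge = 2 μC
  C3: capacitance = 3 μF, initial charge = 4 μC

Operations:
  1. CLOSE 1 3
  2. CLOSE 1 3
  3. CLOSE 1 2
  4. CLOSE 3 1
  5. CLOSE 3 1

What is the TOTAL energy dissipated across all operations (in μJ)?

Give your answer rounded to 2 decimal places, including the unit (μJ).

Answer: 1.86 μJ

Derivation:
Initial: C1(5μF, Q=0μC, V=0.00V), C2(2μF, Q=2μC, V=1.00V), C3(3μF, Q=4μC, V=1.33V)
Op 1: CLOSE 1-3: Q_total=4.00, C_total=8.00, V=0.50; Q1=2.50, Q3=1.50; dissipated=1.667
Op 2: CLOSE 1-3: Q_total=4.00, C_total=8.00, V=0.50; Q1=2.50, Q3=1.50; dissipated=0.000
Op 3: CLOSE 1-2: Q_total=4.50, C_total=7.00, V=0.64; Q1=3.21, Q2=1.29; dissipated=0.179
Op 4: CLOSE 3-1: Q_total=4.71, C_total=8.00, V=0.59; Q3=1.77, Q1=2.95; dissipated=0.019
Op 5: CLOSE 3-1: Q_total=4.71, C_total=8.00, V=0.59; Q3=1.77, Q1=2.95; dissipated=0.000
Total dissipated: 1.864 μJ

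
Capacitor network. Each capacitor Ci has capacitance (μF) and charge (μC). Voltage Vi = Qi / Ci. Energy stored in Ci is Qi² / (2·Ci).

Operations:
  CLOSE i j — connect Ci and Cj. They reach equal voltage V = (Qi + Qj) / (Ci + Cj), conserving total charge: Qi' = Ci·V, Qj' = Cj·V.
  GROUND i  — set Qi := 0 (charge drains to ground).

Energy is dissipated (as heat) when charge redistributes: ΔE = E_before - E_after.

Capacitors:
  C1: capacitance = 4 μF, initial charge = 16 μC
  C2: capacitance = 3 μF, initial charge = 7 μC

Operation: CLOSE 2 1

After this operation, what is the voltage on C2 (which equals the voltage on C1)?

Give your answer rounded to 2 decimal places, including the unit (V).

Answer: 3.29 V

Derivation:
Initial: C1(4μF, Q=16μC, V=4.00V), C2(3μF, Q=7μC, V=2.33V)
Op 1: CLOSE 2-1: Q_total=23.00, C_total=7.00, V=3.29; Q2=9.86, Q1=13.14; dissipated=2.381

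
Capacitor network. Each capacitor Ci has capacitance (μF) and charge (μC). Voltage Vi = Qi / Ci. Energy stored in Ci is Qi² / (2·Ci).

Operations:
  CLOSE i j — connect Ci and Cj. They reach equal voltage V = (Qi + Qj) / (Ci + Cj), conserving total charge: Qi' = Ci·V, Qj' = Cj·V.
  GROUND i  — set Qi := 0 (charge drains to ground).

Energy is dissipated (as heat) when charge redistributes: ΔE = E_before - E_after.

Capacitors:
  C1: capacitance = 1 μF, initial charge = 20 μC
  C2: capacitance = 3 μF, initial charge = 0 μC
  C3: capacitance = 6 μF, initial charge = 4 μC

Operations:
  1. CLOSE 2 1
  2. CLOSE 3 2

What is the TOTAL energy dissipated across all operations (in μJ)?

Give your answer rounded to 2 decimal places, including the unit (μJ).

Initial: C1(1μF, Q=20μC, V=20.00V), C2(3μF, Q=0μC, V=0.00V), C3(6μF, Q=4μC, V=0.67V)
Op 1: CLOSE 2-1: Q_total=20.00, C_total=4.00, V=5.00; Q2=15.00, Q1=5.00; dissipated=150.000
Op 2: CLOSE 3-2: Q_total=19.00, C_total=9.00, V=2.11; Q3=12.67, Q2=6.33; dissipated=18.778
Total dissipated: 168.778 μJ

Answer: 168.78 μJ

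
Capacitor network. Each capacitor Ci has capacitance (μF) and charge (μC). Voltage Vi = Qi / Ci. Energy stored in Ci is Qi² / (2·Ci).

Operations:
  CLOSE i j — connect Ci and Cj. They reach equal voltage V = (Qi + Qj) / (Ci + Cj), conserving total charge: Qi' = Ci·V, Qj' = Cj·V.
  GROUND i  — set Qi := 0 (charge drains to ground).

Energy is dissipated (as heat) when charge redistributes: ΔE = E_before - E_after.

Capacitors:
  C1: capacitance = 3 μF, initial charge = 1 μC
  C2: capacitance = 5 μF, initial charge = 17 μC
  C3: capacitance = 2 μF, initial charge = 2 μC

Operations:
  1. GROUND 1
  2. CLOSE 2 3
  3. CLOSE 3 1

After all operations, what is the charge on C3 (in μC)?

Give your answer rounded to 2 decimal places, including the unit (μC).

Answer: 2.17 μC

Derivation:
Initial: C1(3μF, Q=1μC, V=0.33V), C2(5μF, Q=17μC, V=3.40V), C3(2μF, Q=2μC, V=1.00V)
Op 1: GROUND 1: Q1=0; energy lost=0.167
Op 2: CLOSE 2-3: Q_total=19.00, C_total=7.00, V=2.71; Q2=13.57, Q3=5.43; dissipated=4.114
Op 3: CLOSE 3-1: Q_total=5.43, C_total=5.00, V=1.09; Q3=2.17, Q1=3.26; dissipated=4.420
Final charges: Q1=3.26, Q2=13.57, Q3=2.17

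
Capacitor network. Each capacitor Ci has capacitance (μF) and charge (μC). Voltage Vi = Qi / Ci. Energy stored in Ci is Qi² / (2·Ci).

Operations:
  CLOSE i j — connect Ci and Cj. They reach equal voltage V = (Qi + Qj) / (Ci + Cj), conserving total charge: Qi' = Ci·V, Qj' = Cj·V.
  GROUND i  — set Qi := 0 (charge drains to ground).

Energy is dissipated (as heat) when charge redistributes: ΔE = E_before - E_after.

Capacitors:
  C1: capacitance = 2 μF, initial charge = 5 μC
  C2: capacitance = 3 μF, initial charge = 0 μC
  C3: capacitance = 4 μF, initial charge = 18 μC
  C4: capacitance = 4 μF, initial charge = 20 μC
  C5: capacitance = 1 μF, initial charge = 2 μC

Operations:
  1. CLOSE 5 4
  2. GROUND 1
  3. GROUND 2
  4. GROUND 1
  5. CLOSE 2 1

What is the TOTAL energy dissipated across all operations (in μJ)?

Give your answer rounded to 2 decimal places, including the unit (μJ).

Answer: 9.85 μJ

Derivation:
Initial: C1(2μF, Q=5μC, V=2.50V), C2(3μF, Q=0μC, V=0.00V), C3(4μF, Q=18μC, V=4.50V), C4(4μF, Q=20μC, V=5.00V), C5(1μF, Q=2μC, V=2.00V)
Op 1: CLOSE 5-4: Q_total=22.00, C_total=5.00, V=4.40; Q5=4.40, Q4=17.60; dissipated=3.600
Op 2: GROUND 1: Q1=0; energy lost=6.250
Op 3: GROUND 2: Q2=0; energy lost=0.000
Op 4: GROUND 1: Q1=0; energy lost=0.000
Op 5: CLOSE 2-1: Q_total=0.00, C_total=5.00, V=0.00; Q2=0.00, Q1=0.00; dissipated=0.000
Total dissipated: 9.850 μJ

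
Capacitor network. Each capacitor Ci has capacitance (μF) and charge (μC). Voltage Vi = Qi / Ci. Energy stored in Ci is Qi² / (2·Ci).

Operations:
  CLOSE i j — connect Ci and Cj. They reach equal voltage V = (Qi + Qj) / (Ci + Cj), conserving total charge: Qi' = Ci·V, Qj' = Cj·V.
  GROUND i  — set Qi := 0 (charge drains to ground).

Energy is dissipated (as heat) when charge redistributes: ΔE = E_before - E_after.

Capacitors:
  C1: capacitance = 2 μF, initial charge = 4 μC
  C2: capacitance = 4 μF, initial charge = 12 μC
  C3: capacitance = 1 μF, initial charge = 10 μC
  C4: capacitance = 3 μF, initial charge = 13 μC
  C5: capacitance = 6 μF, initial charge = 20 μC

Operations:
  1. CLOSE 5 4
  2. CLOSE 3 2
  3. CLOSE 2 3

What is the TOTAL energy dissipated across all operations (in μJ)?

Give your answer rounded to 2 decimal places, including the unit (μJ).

Initial: C1(2μF, Q=4μC, V=2.00V), C2(4μF, Q=12μC, V=3.00V), C3(1μF, Q=10μC, V=10.00V), C4(3μF, Q=13μC, V=4.33V), C5(6μF, Q=20μC, V=3.33V)
Op 1: CLOSE 5-4: Q_total=33.00, C_total=9.00, V=3.67; Q5=22.00, Q4=11.00; dissipated=1.000
Op 2: CLOSE 3-2: Q_total=22.00, C_total=5.00, V=4.40; Q3=4.40, Q2=17.60; dissipated=19.600
Op 3: CLOSE 2-3: Q_total=22.00, C_total=5.00, V=4.40; Q2=17.60, Q3=4.40; dissipated=0.000
Total dissipated: 20.600 μJ

Answer: 20.60 μJ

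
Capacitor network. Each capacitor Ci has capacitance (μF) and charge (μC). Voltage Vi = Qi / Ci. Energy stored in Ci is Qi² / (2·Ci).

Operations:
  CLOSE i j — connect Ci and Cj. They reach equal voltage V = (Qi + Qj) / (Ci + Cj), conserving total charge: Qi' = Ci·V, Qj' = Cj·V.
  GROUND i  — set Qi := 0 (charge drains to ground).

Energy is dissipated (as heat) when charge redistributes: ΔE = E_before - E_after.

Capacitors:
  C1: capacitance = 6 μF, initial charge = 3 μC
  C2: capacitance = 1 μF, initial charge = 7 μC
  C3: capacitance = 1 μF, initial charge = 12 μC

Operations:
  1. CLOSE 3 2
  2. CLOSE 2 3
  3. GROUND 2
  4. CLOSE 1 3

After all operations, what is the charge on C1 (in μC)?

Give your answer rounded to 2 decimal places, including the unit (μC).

Initial: C1(6μF, Q=3μC, V=0.50V), C2(1μF, Q=7μC, V=7.00V), C3(1μF, Q=12μC, V=12.00V)
Op 1: CLOSE 3-2: Q_total=19.00, C_total=2.00, V=9.50; Q3=9.50, Q2=9.50; dissipated=6.250
Op 2: CLOSE 2-3: Q_total=19.00, C_total=2.00, V=9.50; Q2=9.50, Q3=9.50; dissipated=0.000
Op 3: GROUND 2: Q2=0; energy lost=45.125
Op 4: CLOSE 1-3: Q_total=12.50, C_total=7.00, V=1.79; Q1=10.71, Q3=1.79; dissipated=34.714
Final charges: Q1=10.71, Q2=0.00, Q3=1.79

Answer: 10.71 μC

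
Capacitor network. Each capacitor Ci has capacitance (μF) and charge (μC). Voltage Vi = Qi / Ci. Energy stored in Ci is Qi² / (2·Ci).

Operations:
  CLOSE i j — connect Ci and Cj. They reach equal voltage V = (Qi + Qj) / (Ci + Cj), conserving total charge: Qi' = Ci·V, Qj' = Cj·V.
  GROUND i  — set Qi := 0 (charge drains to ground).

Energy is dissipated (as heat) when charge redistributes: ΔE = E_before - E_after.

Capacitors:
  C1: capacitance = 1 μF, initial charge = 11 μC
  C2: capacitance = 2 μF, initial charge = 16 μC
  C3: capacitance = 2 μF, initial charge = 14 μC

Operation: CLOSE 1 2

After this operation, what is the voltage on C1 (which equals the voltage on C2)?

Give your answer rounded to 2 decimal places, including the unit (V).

Answer: 9.00 V

Derivation:
Initial: C1(1μF, Q=11μC, V=11.00V), C2(2μF, Q=16μC, V=8.00V), C3(2μF, Q=14μC, V=7.00V)
Op 1: CLOSE 1-2: Q_total=27.00, C_total=3.00, V=9.00; Q1=9.00, Q2=18.00; dissipated=3.000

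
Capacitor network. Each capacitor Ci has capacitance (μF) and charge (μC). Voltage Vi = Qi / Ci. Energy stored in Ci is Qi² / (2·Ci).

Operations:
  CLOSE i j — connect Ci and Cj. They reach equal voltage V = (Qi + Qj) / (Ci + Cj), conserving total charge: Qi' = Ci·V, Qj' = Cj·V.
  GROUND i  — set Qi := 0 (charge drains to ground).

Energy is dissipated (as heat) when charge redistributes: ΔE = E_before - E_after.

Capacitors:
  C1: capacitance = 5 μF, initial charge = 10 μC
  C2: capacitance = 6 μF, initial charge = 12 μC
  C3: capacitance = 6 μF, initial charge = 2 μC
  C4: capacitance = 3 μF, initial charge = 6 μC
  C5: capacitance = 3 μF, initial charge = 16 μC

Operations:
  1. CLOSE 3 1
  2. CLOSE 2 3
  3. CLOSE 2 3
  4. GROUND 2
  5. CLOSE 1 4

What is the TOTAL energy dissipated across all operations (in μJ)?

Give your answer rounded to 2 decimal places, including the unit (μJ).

Initial: C1(5μF, Q=10μC, V=2.00V), C2(6μF, Q=12μC, V=2.00V), C3(6μF, Q=2μC, V=0.33V), C4(3μF, Q=6μC, V=2.00V), C5(3μF, Q=16μC, V=5.33V)
Op 1: CLOSE 3-1: Q_total=12.00, C_total=11.00, V=1.09; Q3=6.55, Q1=5.45; dissipated=3.788
Op 2: CLOSE 2-3: Q_total=18.55, C_total=12.00, V=1.55; Q2=9.27, Q3=9.27; dissipated=1.240
Op 3: CLOSE 2-3: Q_total=18.55, C_total=12.00, V=1.55; Q2=9.27, Q3=9.27; dissipated=0.000
Op 4: GROUND 2: Q2=0; energy lost=7.165
Op 5: CLOSE 1-4: Q_total=11.45, C_total=8.00, V=1.43; Q1=7.16, Q4=4.30; dissipated=0.775
Total dissipated: 12.968 μJ

Answer: 12.97 μJ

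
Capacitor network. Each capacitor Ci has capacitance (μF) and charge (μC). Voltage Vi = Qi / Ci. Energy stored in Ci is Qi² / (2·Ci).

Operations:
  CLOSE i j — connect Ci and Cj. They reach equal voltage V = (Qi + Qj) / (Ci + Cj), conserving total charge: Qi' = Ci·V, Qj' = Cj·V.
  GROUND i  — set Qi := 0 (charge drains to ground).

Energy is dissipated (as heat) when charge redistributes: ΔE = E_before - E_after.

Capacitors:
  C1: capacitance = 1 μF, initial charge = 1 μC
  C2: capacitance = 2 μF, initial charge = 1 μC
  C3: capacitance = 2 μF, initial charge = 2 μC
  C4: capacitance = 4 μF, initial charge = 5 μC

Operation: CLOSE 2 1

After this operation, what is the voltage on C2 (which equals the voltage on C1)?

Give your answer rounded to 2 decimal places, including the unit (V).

Initial: C1(1μF, Q=1μC, V=1.00V), C2(2μF, Q=1μC, V=0.50V), C3(2μF, Q=2μC, V=1.00V), C4(4μF, Q=5μC, V=1.25V)
Op 1: CLOSE 2-1: Q_total=2.00, C_total=3.00, V=0.67; Q2=1.33, Q1=0.67; dissipated=0.083

Answer: 0.67 V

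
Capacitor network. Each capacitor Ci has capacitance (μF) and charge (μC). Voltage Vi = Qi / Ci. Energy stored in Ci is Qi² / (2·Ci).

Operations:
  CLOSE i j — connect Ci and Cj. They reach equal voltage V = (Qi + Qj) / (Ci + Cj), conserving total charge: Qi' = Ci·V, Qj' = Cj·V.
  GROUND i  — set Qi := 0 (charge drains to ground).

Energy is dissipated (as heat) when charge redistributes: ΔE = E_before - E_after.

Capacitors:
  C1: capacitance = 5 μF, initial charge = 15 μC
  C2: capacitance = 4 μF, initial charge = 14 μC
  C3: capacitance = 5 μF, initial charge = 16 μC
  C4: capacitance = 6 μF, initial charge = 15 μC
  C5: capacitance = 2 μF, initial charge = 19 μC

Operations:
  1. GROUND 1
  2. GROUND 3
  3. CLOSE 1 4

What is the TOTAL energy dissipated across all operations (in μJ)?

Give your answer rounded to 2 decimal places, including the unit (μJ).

Answer: 56.62 μJ

Derivation:
Initial: C1(5μF, Q=15μC, V=3.00V), C2(4μF, Q=14μC, V=3.50V), C3(5μF, Q=16μC, V=3.20V), C4(6μF, Q=15μC, V=2.50V), C5(2μF, Q=19μC, V=9.50V)
Op 1: GROUND 1: Q1=0; energy lost=22.500
Op 2: GROUND 3: Q3=0; energy lost=25.600
Op 3: CLOSE 1-4: Q_total=15.00, C_total=11.00, V=1.36; Q1=6.82, Q4=8.18; dissipated=8.523
Total dissipated: 56.623 μJ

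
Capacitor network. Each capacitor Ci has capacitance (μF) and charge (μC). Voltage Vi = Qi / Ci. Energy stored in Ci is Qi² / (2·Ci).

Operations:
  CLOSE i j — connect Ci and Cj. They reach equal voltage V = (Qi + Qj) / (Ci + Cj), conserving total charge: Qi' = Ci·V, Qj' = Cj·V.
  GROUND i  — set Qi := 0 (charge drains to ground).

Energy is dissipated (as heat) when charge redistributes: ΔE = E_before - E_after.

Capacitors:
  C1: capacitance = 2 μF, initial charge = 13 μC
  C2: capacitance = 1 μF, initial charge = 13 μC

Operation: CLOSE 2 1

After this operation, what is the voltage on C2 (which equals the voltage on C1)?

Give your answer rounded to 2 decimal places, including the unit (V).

Initial: C1(2μF, Q=13μC, V=6.50V), C2(1μF, Q=13μC, V=13.00V)
Op 1: CLOSE 2-1: Q_total=26.00, C_total=3.00, V=8.67; Q2=8.67, Q1=17.33; dissipated=14.083

Answer: 8.67 V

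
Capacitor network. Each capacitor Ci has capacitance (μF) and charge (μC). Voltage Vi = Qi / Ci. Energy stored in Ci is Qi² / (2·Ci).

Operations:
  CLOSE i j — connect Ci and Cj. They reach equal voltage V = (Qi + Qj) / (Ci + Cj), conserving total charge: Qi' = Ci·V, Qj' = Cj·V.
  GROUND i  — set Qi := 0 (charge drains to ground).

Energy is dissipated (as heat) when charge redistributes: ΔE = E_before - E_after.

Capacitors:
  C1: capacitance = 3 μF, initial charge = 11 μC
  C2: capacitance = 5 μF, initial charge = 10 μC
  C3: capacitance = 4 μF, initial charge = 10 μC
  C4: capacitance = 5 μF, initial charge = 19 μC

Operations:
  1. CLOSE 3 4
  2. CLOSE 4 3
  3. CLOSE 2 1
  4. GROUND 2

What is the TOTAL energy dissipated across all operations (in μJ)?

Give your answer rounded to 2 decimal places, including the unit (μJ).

Answer: 21.71 μJ

Derivation:
Initial: C1(3μF, Q=11μC, V=3.67V), C2(5μF, Q=10μC, V=2.00V), C3(4μF, Q=10μC, V=2.50V), C4(5μF, Q=19μC, V=3.80V)
Op 1: CLOSE 3-4: Q_total=29.00, C_total=9.00, V=3.22; Q3=12.89, Q4=16.11; dissipated=1.878
Op 2: CLOSE 4-3: Q_total=29.00, C_total=9.00, V=3.22; Q4=16.11, Q3=12.89; dissipated=0.000
Op 3: CLOSE 2-1: Q_total=21.00, C_total=8.00, V=2.62; Q2=13.12, Q1=7.88; dissipated=2.604
Op 4: GROUND 2: Q2=0; energy lost=17.227
Total dissipated: 21.709 μJ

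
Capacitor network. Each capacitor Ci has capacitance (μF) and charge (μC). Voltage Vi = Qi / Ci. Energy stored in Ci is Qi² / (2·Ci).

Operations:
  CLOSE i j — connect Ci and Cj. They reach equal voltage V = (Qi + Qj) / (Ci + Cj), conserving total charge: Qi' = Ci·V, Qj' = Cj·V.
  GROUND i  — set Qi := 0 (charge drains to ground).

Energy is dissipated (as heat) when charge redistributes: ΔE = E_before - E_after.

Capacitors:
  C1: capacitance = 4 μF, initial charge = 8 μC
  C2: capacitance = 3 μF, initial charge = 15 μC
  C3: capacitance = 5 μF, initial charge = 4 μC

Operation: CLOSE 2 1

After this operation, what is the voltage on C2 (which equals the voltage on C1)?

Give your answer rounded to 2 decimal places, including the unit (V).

Initial: C1(4μF, Q=8μC, V=2.00V), C2(3μF, Q=15μC, V=5.00V), C3(5μF, Q=4μC, V=0.80V)
Op 1: CLOSE 2-1: Q_total=23.00, C_total=7.00, V=3.29; Q2=9.86, Q1=13.14; dissipated=7.714

Answer: 3.29 V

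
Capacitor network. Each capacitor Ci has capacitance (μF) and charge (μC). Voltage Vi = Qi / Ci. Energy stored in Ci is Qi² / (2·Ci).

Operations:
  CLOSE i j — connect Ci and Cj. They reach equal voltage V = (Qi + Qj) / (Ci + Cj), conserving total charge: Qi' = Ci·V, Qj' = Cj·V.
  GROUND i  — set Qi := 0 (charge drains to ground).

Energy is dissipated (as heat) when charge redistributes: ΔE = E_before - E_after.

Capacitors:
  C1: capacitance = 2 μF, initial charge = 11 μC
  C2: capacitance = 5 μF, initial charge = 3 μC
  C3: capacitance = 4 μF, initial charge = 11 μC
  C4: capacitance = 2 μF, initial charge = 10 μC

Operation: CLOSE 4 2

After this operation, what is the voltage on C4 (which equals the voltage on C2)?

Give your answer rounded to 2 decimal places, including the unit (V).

Initial: C1(2μF, Q=11μC, V=5.50V), C2(5μF, Q=3μC, V=0.60V), C3(4μF, Q=11μC, V=2.75V), C4(2μF, Q=10μC, V=5.00V)
Op 1: CLOSE 4-2: Q_total=13.00, C_total=7.00, V=1.86; Q4=3.71, Q2=9.29; dissipated=13.829

Answer: 1.86 V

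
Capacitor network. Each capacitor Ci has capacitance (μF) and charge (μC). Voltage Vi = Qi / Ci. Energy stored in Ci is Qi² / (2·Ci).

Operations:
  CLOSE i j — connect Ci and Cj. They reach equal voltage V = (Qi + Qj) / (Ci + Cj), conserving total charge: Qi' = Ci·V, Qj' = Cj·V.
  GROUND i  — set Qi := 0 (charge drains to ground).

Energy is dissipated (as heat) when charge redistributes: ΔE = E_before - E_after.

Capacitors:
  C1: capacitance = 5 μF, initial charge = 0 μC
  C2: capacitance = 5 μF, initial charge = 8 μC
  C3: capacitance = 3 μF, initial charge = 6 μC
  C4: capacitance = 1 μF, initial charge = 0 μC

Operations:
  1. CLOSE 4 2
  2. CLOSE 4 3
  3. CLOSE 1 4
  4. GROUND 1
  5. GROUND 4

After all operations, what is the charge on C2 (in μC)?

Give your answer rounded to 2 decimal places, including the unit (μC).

Answer: 6.67 μC

Derivation:
Initial: C1(5μF, Q=0μC, V=0.00V), C2(5μF, Q=8μC, V=1.60V), C3(3μF, Q=6μC, V=2.00V), C4(1μF, Q=0μC, V=0.00V)
Op 1: CLOSE 4-2: Q_total=8.00, C_total=6.00, V=1.33; Q4=1.33, Q2=6.67; dissipated=1.067
Op 2: CLOSE 4-3: Q_total=7.33, C_total=4.00, V=1.83; Q4=1.83, Q3=5.50; dissipated=0.167
Op 3: CLOSE 1-4: Q_total=1.83, C_total=6.00, V=0.31; Q1=1.53, Q4=0.31; dissipated=1.400
Op 4: GROUND 1: Q1=0; energy lost=0.233
Op 5: GROUND 4: Q4=0; energy lost=0.047
Final charges: Q1=0.00, Q2=6.67, Q3=5.50, Q4=0.00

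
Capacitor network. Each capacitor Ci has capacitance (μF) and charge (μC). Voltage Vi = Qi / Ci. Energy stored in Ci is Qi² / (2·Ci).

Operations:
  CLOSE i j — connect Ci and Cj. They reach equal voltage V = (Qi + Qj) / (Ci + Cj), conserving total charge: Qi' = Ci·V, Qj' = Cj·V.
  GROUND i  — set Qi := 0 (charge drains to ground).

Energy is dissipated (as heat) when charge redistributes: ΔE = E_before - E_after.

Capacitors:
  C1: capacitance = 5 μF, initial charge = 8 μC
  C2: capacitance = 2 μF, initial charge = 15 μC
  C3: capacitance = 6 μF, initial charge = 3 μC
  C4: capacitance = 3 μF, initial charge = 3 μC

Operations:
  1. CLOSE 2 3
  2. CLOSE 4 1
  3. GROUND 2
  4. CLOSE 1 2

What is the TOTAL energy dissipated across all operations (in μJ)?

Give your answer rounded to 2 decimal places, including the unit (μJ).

Answer: 43.50 μJ

Derivation:
Initial: C1(5μF, Q=8μC, V=1.60V), C2(2μF, Q=15μC, V=7.50V), C3(6μF, Q=3μC, V=0.50V), C4(3μF, Q=3μC, V=1.00V)
Op 1: CLOSE 2-3: Q_total=18.00, C_total=8.00, V=2.25; Q2=4.50, Q3=13.50; dissipated=36.750
Op 2: CLOSE 4-1: Q_total=11.00, C_total=8.00, V=1.38; Q4=4.12, Q1=6.88; dissipated=0.338
Op 3: GROUND 2: Q2=0; energy lost=5.062
Op 4: CLOSE 1-2: Q_total=6.88, C_total=7.00, V=0.98; Q1=4.91, Q2=1.96; dissipated=1.350
Total dissipated: 43.500 μJ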